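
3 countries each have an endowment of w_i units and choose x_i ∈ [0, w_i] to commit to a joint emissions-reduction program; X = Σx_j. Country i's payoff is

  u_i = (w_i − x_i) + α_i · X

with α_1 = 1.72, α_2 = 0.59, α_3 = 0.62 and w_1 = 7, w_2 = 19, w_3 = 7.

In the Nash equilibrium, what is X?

7

∂u_i/∂x_i = α_i − 1, so country i contributes w_i if α_i > 1, else 0.
α_i > 1 for i ∈ {1}; NE contributions (7, 0, 0), X = 7.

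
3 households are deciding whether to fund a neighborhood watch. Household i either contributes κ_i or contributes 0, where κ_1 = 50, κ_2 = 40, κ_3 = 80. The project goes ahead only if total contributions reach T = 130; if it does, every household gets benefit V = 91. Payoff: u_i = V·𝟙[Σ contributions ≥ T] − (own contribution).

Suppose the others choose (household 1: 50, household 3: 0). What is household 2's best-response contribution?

Others' total = 50. Even contributing 40 gives 90 < 130: no benefit either way.
Best response: 0.

0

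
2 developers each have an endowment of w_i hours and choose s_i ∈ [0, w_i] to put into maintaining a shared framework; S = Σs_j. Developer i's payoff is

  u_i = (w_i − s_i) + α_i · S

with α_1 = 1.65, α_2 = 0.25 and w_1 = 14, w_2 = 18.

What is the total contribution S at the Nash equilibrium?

∂u_i/∂s_i = α_i − 1, so developer i contributes w_i if α_i > 1, else 0.
α_i > 1 for i ∈ {1}; NE contributions (14, 0), S = 14.

14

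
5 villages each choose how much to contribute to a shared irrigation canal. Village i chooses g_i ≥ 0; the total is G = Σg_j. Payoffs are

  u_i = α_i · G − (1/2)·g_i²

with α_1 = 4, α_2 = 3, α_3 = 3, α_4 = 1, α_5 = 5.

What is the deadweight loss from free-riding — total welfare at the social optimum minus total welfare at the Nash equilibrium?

414

Village i's FOC: ∂u_i/∂g_i = α_i − g_i = 0, so g_i* = α_i.
NE contributions = (4, 3, 3, 1, 5); G = 16.
W^NE = (Σα)·G − ½Σα_i² = 16² − ½·60 = 226.
Planner sets g_i = Σα_j = 16 for every i, so G^SO = 5·16 = 80.
W^SO = (Σα)·G^SO − ½·5·(Σα)² = (5/2)·16² = 640.
Deadweight loss = W^SO − W^NE = 414.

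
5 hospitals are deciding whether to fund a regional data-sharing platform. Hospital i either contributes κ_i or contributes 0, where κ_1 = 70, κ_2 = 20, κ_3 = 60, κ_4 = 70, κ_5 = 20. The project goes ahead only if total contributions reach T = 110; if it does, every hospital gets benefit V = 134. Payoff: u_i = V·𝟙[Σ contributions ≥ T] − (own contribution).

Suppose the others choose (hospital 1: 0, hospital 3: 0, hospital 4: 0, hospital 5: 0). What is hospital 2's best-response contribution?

0

Others' total = 0. Even contributing 20 gives 20 < 110: no benefit either way.
Best response: 0.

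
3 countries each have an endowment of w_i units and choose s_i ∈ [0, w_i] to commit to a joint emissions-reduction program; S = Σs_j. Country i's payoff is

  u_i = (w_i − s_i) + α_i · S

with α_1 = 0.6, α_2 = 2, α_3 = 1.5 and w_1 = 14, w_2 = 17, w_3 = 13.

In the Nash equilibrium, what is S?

∂u_i/∂s_i = α_i − 1, so country i contributes w_i if α_i > 1, else 0.
α_i > 1 for i ∈ {2, 3}; NE contributions (0, 17, 13), S = 30.

30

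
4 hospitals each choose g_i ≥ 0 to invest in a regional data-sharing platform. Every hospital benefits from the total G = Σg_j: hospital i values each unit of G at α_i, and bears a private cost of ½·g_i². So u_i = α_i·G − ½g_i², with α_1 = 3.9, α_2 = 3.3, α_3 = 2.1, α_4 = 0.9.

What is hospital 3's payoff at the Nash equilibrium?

Hospital i's FOC: ∂u_i/∂g_i = α_i − g_i = 0, so g_i* = α_i.
NE contributions = (3.9, 3.3, 2.1, 0.9); G = 10.2.
u_3 = α_3·G − ½·(g_3)² = 2.1·10.2 − ½·2.1² = 19.215.

19.215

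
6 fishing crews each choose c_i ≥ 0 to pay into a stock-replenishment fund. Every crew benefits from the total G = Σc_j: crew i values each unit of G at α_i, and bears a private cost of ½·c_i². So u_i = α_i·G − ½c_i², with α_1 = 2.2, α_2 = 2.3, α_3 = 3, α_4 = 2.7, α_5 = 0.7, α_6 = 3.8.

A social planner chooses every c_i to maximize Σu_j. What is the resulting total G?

88.2

Planner FOC: ∂(Σu_j)/∂c_i = (Σα_j) − c_i = 0, so c_i^SO = Σα_j = 14.7 for every i; G^SO = 88.2.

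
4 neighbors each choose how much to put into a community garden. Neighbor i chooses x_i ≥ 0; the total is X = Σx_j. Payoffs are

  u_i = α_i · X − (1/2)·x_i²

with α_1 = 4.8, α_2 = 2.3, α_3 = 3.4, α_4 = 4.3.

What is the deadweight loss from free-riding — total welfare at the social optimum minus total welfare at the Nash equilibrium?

248.23

Neighbor i's FOC: ∂u_i/∂x_i = α_i − x_i = 0, so x_i* = α_i.
NE contributions = (4.8, 2.3, 3.4, 4.3); X = 14.8.
W^NE = (Σα)·X − ½Σα_i² = 14.8² − ½·58.38 = 189.85.
Planner sets x_i = Σα_j = 14.8 for every i, so X^SO = 4·14.8 = 59.2.
W^SO = (Σα)·X^SO − ½·4·(Σα)² = (4/2)·14.8² = 438.08.
Deadweight loss = W^SO − W^NE = 248.23.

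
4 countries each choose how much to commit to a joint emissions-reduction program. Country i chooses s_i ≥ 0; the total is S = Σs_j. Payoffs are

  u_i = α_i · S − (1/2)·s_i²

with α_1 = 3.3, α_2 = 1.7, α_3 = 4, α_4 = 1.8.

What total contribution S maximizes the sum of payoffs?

Planner FOC: ∂(Σu_j)/∂s_i = (Σα_j) − s_i = 0, so s_i^SO = Σα_j = 10.8 for every i; S^SO = 43.2.

43.2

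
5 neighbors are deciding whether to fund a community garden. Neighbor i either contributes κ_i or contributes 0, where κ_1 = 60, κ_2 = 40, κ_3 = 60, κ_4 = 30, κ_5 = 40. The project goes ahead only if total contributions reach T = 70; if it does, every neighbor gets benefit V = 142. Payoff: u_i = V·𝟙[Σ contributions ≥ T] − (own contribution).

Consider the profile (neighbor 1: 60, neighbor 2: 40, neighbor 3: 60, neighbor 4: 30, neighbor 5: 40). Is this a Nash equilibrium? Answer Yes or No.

Total = 230 ≥ 70: provided.
Neighbor 1 (pledges 60, payoff 82): dropping to 0 → total 170, payoff 142. Profitable deviation.

No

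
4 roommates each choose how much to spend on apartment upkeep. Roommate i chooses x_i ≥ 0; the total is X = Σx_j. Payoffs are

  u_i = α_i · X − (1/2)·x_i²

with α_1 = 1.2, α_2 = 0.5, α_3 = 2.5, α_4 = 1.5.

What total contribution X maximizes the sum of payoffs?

22.8

Planner FOC: ∂(Σu_j)/∂x_i = (Σα_j) − x_i = 0, so x_i^SO = Σα_j = 5.7 for every i; X^SO = 22.8.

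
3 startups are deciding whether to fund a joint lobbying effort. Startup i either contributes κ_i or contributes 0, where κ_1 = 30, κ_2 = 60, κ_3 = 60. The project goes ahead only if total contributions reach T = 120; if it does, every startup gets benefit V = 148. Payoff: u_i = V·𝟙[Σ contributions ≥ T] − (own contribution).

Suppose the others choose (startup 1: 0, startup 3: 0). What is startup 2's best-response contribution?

0

Others' total = 0. Even contributing 60 gives 60 < 120: no benefit either way.
Best response: 0.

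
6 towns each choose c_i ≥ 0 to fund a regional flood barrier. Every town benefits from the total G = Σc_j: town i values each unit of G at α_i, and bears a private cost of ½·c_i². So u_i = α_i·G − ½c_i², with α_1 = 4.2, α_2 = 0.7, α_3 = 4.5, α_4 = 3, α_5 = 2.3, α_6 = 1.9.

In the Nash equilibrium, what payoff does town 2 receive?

11.375

Town i's FOC: ∂u_i/∂c_i = α_i − c_i = 0, so c_i* = α_i.
NE contributions = (4.2, 0.7, 4.5, 3, 2.3, 1.9); G = 16.6.
u_2 = α_2·G − ½·(c_2)² = 0.7·16.6 − ½·0.7² = 11.375.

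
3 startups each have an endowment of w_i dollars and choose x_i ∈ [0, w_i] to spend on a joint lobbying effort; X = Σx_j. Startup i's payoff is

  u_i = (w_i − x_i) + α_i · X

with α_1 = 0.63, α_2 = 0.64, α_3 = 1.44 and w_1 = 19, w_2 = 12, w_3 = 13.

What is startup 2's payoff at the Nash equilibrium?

20.32

∂u_i/∂x_i = α_i − 1, so startup i contributes w_i if α_i > 1, else 0.
α_i > 1 for i ∈ {3}; NE contributions (0, 0, 13), X = 13.
u_2 = (12 − 0) + 0.64·13 = 20.32.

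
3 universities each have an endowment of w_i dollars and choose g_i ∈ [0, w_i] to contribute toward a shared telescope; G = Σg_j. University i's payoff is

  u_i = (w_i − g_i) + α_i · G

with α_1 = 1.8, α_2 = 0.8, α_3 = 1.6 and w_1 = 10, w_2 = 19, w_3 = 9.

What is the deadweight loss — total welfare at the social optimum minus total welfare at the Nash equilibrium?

∂u_i/∂g_i = α_i − 1, so university i contributes w_i if α_i > 1, else 0.
α_i > 1 for i ∈ {1, 3}; NE contributions (10, 0, 9), G = 19.
W^NE = Σw_i − G^NE + (Σα_i)·G^NE = 38 + 3.2·19 = 98.8.
Planner: ∂(Σu_j)/∂g_i = Σα_j − 1 = 3.2 > 0, so everyone contributes w_i; G^SO = 38, W^SO = 38 + 3.2·38 = 159.6.
Deadweight loss = 60.8.

60.8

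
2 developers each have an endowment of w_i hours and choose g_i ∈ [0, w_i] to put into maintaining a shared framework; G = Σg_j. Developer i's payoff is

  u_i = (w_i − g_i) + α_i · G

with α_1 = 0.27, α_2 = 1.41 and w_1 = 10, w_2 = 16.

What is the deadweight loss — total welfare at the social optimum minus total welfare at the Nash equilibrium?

∂u_i/∂g_i = α_i − 1, so developer i contributes w_i if α_i > 1, else 0.
α_i > 1 for i ∈ {2}; NE contributions (0, 16), G = 16.
W^NE = Σw_i − G^NE + (Σα_i)·G^NE = 26 + 0.68·16 = 36.88.
Planner: ∂(Σu_j)/∂g_i = Σα_j − 1 = 0.68 > 0, so everyone contributes w_i; G^SO = 26, W^SO = 26 + 0.68·26 = 43.68.
Deadweight loss = 6.8.

6.8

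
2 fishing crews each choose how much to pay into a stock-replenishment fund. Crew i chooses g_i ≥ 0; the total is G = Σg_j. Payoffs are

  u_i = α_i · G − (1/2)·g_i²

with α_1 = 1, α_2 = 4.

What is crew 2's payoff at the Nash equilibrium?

Crew i's FOC: ∂u_i/∂g_i = α_i − g_i = 0, so g_i* = α_i.
NE contributions = (1, 4); G = 5.
u_2 = α_2·G − ½·(g_2)² = 4·5 − ½·4² = 12.

12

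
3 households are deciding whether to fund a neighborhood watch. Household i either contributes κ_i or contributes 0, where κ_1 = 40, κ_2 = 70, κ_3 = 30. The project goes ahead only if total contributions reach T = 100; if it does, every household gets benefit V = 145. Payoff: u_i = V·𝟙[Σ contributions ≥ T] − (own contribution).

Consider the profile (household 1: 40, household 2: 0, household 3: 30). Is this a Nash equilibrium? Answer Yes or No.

No

Total = 70 < 100: not provided.
Household 1 (pledges 40, payoff -40): dropping to 0 → total 30, payoff 0. Profitable deviation.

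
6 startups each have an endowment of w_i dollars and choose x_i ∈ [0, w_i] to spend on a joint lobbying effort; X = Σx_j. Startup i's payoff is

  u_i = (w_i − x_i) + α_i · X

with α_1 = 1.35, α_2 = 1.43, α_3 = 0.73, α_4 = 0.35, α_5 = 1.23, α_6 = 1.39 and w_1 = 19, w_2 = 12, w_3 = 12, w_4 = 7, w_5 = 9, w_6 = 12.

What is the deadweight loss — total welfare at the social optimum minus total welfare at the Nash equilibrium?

∂u_i/∂x_i = α_i − 1, so startup i contributes w_i if α_i > 1, else 0.
α_i > 1 for i ∈ {1, 2, 5, 6}; NE contributions (19, 12, 0, 0, 9, 12), X = 52.
W^NE = Σw_i − X^NE + (Σα_i)·X^NE = 71 + 5.48·52 = 355.96.
Planner: ∂(Σu_j)/∂x_i = Σα_j − 1 = 5.48 > 0, so everyone contributes w_i; X^SO = 71, W^SO = 71 + 5.48·71 = 460.08.
Deadweight loss = 104.12.

104.12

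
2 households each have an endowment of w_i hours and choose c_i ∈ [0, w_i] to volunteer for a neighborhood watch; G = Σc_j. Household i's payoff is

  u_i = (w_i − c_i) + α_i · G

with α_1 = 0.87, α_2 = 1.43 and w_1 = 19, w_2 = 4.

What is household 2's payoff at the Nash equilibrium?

∂u_i/∂c_i = α_i − 1, so household i contributes w_i if α_i > 1, else 0.
α_i > 1 for i ∈ {2}; NE contributions (0, 4), G = 4.
u_2 = (4 − 4) + 1.43·4 = 5.72.

5.72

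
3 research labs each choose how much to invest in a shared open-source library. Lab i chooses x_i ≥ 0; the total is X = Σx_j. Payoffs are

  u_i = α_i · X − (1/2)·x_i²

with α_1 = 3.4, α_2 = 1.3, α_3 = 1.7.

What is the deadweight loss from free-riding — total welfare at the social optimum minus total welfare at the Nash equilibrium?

28.55

Lab i's FOC: ∂u_i/∂x_i = α_i − x_i = 0, so x_i* = α_i.
NE contributions = (3.4, 1.3, 1.7); X = 6.4.
W^NE = (Σα)·X − ½Σα_i² = 6.4² − ½·16.14 = 32.89.
Planner sets x_i = Σα_j = 6.4 for every i, so X^SO = 3·6.4 = 19.2.
W^SO = (Σα)·X^SO − ½·3·(Σα)² = (3/2)·6.4² = 61.44.
Deadweight loss = W^SO − W^NE = 28.55.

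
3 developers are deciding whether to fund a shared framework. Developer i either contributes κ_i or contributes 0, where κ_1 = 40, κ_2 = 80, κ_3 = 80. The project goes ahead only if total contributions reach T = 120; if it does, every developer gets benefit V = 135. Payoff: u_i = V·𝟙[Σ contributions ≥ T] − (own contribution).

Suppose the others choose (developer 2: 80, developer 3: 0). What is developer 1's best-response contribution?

40

Others' total = 80. Contributing 40 brings total to 120 ≥ 120: gain V − κ_1 = 95.
Best response: 40.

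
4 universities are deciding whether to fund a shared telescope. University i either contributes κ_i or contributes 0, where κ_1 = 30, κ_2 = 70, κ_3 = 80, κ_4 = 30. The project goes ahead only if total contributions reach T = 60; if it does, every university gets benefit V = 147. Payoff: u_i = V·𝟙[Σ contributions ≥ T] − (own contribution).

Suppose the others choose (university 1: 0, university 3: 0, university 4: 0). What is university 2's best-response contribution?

70

Others' total = 0. Contributing 70 brings total to 70 ≥ 60: gain V − κ_2 = 77.
Best response: 70.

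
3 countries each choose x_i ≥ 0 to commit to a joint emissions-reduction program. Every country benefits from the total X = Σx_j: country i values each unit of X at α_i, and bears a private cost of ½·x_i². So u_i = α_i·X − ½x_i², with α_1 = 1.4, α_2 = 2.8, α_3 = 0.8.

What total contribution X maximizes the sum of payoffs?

Planner FOC: ∂(Σu_j)/∂x_i = (Σα_j) − x_i = 0, so x_i^SO = Σα_j = 5 for every i; X^SO = 15.

15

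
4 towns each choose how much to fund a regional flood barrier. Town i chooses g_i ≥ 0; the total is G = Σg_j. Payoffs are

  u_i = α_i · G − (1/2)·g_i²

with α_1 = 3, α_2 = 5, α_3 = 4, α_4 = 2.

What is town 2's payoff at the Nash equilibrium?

Town i's FOC: ∂u_i/∂g_i = α_i − g_i = 0, so g_i* = α_i.
NE contributions = (3, 5, 4, 2); G = 14.
u_2 = α_2·G − ½·(g_2)² = 5·14 − ½·5² = 57.5.

57.5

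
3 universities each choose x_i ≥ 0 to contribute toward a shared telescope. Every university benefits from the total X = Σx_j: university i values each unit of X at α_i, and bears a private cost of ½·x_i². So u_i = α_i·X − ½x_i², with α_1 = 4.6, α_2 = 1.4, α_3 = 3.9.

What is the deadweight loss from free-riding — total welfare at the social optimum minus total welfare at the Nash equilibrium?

68.17

University i's FOC: ∂u_i/∂x_i = α_i − x_i = 0, so x_i* = α_i.
NE contributions = (4.6, 1.4, 3.9); X = 9.9.
W^NE = (Σα)·X − ½Σα_i² = 9.9² − ½·38.33 = 78.845.
Planner sets x_i = Σα_j = 9.9 for every i, so X^SO = 3·9.9 = 29.7.
W^SO = (Σα)·X^SO − ½·3·(Σα)² = (3/2)·9.9² = 147.015.
Deadweight loss = W^SO − W^NE = 68.17.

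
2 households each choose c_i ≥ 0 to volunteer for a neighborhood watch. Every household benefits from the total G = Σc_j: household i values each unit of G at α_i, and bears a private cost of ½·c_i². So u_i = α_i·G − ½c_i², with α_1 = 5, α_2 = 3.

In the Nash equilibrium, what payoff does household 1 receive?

Household i's FOC: ∂u_i/∂c_i = α_i − c_i = 0, so c_i* = α_i.
NE contributions = (5, 3); G = 8.
u_1 = α_1·G − ½·(c_1)² = 5·8 − ½·5² = 27.5.

27.5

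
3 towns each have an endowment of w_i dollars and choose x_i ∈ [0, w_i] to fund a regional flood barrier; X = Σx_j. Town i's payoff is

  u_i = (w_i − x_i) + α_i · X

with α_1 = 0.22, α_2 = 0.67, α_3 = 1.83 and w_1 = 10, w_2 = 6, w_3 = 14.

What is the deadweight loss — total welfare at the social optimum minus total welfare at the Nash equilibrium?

27.52

∂u_i/∂x_i = α_i − 1, so town i contributes w_i if α_i > 1, else 0.
α_i > 1 for i ∈ {3}; NE contributions (0, 0, 14), X = 14.
W^NE = Σw_i − X^NE + (Σα_i)·X^NE = 30 + 1.72·14 = 54.08.
Planner: ∂(Σu_j)/∂x_i = Σα_j − 1 = 1.72 > 0, so everyone contributes w_i; X^SO = 30, W^SO = 30 + 1.72·30 = 81.6.
Deadweight loss = 27.52.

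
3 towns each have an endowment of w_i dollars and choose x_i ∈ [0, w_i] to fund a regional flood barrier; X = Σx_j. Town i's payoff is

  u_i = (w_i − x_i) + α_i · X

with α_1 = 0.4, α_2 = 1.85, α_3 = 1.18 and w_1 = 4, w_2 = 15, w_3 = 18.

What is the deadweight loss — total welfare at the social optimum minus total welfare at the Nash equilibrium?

9.72

∂u_i/∂x_i = α_i − 1, so town i contributes w_i if α_i > 1, else 0.
α_i > 1 for i ∈ {2, 3}; NE contributions (0, 15, 18), X = 33.
W^NE = Σw_i − X^NE + (Σα_i)·X^NE = 37 + 2.43·33 = 117.19.
Planner: ∂(Σu_j)/∂x_i = Σα_j − 1 = 2.43 > 0, so everyone contributes w_i; X^SO = 37, W^SO = 37 + 2.43·37 = 126.91.
Deadweight loss = 9.72.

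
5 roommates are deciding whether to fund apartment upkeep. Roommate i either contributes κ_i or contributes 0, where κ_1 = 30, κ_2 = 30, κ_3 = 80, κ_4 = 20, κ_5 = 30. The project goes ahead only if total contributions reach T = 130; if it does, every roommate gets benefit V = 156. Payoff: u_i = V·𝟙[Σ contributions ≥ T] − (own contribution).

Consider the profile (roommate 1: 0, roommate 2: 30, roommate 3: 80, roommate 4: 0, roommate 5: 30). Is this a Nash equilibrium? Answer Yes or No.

Yes

Total = 140 ≥ 130: provided.
Roommate 1 (pledges 0, payoff 156): pledging 30 → total 170, payoff 126. No gain.
Roommate 2 (pledges 30, payoff 126): dropping to 0 → total 110, payoff 0. No gain.
Roommate 3 (pledges 80, payoff 76): dropping to 0 → total 60, payoff 0. No gain.
Roommate 4 (pledges 0, payoff 156): pledging 20 → total 160, payoff 136. No gain.
Roommate 5 (pledges 30, payoff 126): dropping to 0 → total 110, payoff 0. No gain.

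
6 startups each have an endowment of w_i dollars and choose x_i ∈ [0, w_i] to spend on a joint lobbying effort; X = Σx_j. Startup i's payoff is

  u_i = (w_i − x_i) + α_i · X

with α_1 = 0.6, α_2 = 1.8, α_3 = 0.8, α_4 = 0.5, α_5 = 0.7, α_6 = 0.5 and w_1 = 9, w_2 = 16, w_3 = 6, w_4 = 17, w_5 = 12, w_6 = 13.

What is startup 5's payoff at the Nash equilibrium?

23.2

∂u_i/∂x_i = α_i − 1, so startup i contributes w_i if α_i > 1, else 0.
α_i > 1 for i ∈ {2}; NE contributions (0, 16, 0, 0, 0, 0), X = 16.
u_5 = (12 − 0) + 0.7·16 = 23.2.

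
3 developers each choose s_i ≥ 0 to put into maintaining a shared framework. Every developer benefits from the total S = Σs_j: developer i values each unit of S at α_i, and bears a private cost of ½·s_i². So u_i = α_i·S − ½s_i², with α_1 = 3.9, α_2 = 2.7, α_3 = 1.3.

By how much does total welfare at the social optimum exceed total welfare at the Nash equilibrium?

43.3

Developer i's FOC: ∂u_i/∂s_i = α_i − s_i = 0, so s_i* = α_i.
NE contributions = (3.9, 2.7, 1.3); S = 7.9.
W^NE = (Σα)·S − ½Σα_i² = 7.9² − ½·24.19 = 50.315.
Planner sets s_i = Σα_j = 7.9 for every i, so S^SO = 3·7.9 = 23.7.
W^SO = (Σα)·S^SO − ½·3·(Σα)² = (3/2)·7.9² = 93.615.
Deadweight loss = W^SO − W^NE = 43.3.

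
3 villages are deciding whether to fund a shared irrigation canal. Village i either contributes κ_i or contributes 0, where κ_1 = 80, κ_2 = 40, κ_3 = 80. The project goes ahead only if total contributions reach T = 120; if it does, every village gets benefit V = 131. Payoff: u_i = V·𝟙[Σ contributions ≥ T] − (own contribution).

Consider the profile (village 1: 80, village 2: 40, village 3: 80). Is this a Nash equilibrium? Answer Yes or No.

Total = 200 ≥ 120: provided.
Village 1 (pledges 80, payoff 51): dropping to 0 → total 120, payoff 131. Profitable deviation.

No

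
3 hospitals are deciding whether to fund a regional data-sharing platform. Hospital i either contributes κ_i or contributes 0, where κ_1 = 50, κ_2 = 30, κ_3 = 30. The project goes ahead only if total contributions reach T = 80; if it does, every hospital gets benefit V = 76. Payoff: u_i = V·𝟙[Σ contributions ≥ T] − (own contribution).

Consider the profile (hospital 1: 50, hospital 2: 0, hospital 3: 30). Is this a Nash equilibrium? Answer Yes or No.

Yes

Total = 80 ≥ 80: provided.
Hospital 1 (pledges 50, payoff 26): dropping to 0 → total 30, payoff 0. No gain.
Hospital 2 (pledges 0, payoff 76): pledging 30 → total 110, payoff 46. No gain.
Hospital 3 (pledges 30, payoff 46): dropping to 0 → total 50, payoff 0. No gain.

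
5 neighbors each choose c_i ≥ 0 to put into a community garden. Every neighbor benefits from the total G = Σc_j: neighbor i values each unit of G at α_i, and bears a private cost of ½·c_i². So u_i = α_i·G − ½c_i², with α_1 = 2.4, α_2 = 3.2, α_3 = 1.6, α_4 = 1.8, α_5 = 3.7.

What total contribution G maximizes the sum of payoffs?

Planner FOC: ∂(Σu_j)/∂c_i = (Σα_j) − c_i = 0, so c_i^SO = Σα_j = 12.7 for every i; G^SO = 63.5.

63.5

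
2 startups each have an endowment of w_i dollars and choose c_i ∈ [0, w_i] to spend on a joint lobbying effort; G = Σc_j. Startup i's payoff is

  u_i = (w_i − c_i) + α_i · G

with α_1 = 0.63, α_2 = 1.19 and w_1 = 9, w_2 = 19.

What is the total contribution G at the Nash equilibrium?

∂u_i/∂c_i = α_i − 1, so startup i contributes w_i if α_i > 1, else 0.
α_i > 1 for i ∈ {2}; NE contributions (0, 19), G = 19.

19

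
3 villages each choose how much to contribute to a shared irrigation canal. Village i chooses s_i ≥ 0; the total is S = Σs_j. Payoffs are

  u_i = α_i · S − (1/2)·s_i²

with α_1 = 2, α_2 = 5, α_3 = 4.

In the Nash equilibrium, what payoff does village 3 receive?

36

Village i's FOC: ∂u_i/∂s_i = α_i − s_i = 0, so s_i* = α_i.
NE contributions = (2, 5, 4); S = 11.
u_3 = α_3·S − ½·(s_3)² = 4·11 − ½·4² = 36.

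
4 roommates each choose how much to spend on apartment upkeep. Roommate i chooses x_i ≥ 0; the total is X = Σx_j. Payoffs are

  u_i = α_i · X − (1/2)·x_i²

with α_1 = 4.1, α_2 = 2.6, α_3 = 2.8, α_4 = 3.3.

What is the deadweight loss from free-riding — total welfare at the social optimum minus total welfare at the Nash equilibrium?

Roommate i's FOC: ∂u_i/∂x_i = α_i − x_i = 0, so x_i* = α_i.
NE contributions = (4.1, 2.6, 2.8, 3.3); X = 12.8.
W^NE = (Σα)·X − ½Σα_i² = 12.8² − ½·42.3 = 142.69.
Planner sets x_i = Σα_j = 12.8 for every i, so X^SO = 4·12.8 = 51.2.
W^SO = (Σα)·X^SO − ½·4·(Σα)² = (4/2)·12.8² = 327.68.
Deadweight loss = W^SO − W^NE = 184.99.

184.99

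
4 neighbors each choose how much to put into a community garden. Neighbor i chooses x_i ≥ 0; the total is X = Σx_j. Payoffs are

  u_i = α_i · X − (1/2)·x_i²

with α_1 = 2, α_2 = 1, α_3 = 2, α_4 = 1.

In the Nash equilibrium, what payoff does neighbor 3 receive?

10

Neighbor i's FOC: ∂u_i/∂x_i = α_i − x_i = 0, so x_i* = α_i.
NE contributions = (2, 1, 2, 1); X = 6.
u_3 = α_3·X − ½·(x_3)² = 2·6 − ½·2² = 10.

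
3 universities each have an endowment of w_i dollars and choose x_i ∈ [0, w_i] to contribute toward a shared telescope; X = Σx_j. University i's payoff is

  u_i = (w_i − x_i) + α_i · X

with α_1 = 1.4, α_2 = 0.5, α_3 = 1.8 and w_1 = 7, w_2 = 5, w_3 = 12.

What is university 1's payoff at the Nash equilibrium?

∂u_i/∂x_i = α_i − 1, so university i contributes w_i if α_i > 1, else 0.
α_i > 1 for i ∈ {1, 3}; NE contributions (7, 0, 12), X = 19.
u_1 = (7 − 7) + 1.4·19 = 26.6.

26.6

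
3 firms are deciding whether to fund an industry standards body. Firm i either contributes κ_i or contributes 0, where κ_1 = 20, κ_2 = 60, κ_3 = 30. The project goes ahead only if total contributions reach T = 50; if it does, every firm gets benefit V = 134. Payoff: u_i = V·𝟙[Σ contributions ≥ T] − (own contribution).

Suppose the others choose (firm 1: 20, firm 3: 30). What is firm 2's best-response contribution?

Others' total = 50 ≥ 50; contributing adds cost 60 for no extra benefit.
Best response: 0.

0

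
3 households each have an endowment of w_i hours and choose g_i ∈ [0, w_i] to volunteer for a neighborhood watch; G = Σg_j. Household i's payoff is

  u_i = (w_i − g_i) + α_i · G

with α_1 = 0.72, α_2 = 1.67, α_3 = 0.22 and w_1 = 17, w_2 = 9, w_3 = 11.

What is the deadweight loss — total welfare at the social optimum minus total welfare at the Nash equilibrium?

45.08

∂u_i/∂g_i = α_i − 1, so household i contributes w_i if α_i > 1, else 0.
α_i > 1 for i ∈ {2}; NE contributions (0, 9, 0), G = 9.
W^NE = Σw_i − G^NE + (Σα_i)·G^NE = 37 + 1.61·9 = 51.49.
Planner: ∂(Σu_j)/∂g_i = Σα_j − 1 = 1.61 > 0, so everyone contributes w_i; G^SO = 37, W^SO = 37 + 1.61·37 = 96.57.
Deadweight loss = 45.08.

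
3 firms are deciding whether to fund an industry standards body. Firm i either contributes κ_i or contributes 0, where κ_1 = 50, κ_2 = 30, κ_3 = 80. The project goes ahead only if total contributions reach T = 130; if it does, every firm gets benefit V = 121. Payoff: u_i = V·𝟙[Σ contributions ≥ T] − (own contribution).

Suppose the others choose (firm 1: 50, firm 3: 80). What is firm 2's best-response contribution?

Others' total = 130 ≥ 130; contributing adds cost 30 for no extra benefit.
Best response: 0.

0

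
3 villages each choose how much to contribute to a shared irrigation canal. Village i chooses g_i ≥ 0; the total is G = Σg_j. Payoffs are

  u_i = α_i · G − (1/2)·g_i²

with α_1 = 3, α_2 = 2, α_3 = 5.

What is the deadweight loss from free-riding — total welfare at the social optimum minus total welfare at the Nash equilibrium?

Village i's FOC: ∂u_i/∂g_i = α_i − g_i = 0, so g_i* = α_i.
NE contributions = (3, 2, 5); G = 10.
W^NE = (Σα)·G − ½Σα_i² = 10² − ½·38 = 81.
Planner sets g_i = Σα_j = 10 for every i, so G^SO = 3·10 = 30.
W^SO = (Σα)·G^SO − ½·3·(Σα)² = (3/2)·10² = 150.
Deadweight loss = W^SO − W^NE = 69.

69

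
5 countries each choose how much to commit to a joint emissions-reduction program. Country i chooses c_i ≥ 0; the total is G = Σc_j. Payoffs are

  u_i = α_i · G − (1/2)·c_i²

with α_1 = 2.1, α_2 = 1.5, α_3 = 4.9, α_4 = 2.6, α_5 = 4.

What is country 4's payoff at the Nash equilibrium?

Country i's FOC: ∂u_i/∂c_i = α_i − c_i = 0, so c_i* = α_i.
NE contributions = (2.1, 1.5, 4.9, 2.6, 4); G = 15.1.
u_4 = α_4·G − ½·(c_4)² = 2.6·15.1 − ½·2.6² = 35.88.

35.88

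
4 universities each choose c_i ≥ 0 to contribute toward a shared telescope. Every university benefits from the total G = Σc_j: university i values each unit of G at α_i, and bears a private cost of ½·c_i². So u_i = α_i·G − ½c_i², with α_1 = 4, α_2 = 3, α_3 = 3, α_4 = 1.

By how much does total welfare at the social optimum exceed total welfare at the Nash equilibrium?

138.5

University i's FOC: ∂u_i/∂c_i = α_i − c_i = 0, so c_i* = α_i.
NE contributions = (4, 3, 3, 1); G = 11.
W^NE = (Σα)·G − ½Σα_i² = 11² − ½·35 = 103.5.
Planner sets c_i = Σα_j = 11 for every i, so G^SO = 4·11 = 44.
W^SO = (Σα)·G^SO − ½·4·(Σα)² = (4/2)·11² = 242.
Deadweight loss = W^SO − W^NE = 138.5.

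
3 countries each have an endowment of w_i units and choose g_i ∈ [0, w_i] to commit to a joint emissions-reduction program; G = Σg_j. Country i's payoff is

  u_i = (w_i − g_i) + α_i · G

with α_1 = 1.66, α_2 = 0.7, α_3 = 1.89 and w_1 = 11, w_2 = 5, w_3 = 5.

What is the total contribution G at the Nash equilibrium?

16

∂u_i/∂g_i = α_i − 1, so country i contributes w_i if α_i > 1, else 0.
α_i > 1 for i ∈ {1, 3}; NE contributions (11, 0, 5), G = 16.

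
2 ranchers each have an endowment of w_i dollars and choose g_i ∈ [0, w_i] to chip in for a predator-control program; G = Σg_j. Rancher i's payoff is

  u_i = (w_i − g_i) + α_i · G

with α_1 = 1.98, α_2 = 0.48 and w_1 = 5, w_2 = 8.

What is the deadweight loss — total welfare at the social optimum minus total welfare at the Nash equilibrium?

∂u_i/∂g_i = α_i − 1, so rancher i contributes w_i if α_i > 1, else 0.
α_i > 1 for i ∈ {1}; NE contributions (5, 0), G = 5.
W^NE = Σw_i − G^NE + (Σα_i)·G^NE = 13 + 1.46·5 = 20.3.
Planner: ∂(Σu_j)/∂g_i = Σα_j − 1 = 1.46 > 0, so everyone contributes w_i; G^SO = 13, W^SO = 13 + 1.46·13 = 31.98.
Deadweight loss = 11.68.

11.68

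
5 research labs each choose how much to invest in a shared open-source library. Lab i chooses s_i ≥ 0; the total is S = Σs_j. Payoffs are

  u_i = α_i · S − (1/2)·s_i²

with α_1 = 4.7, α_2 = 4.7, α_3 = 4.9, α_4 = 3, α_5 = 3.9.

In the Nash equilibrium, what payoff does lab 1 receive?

88.595

Lab i's FOC: ∂u_i/∂s_i = α_i − s_i = 0, so s_i* = α_i.
NE contributions = (4.7, 4.7, 4.9, 3, 3.9); S = 21.2.
u_1 = α_1·S − ½·(s_1)² = 4.7·21.2 − ½·4.7² = 88.595.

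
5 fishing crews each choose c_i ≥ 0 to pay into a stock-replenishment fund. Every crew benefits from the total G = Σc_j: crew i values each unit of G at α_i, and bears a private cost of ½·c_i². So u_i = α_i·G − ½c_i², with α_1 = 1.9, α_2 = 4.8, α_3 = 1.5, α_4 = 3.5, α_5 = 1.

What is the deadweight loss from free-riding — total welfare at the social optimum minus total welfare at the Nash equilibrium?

Crew i's FOC: ∂u_i/∂c_i = α_i − c_i = 0, so c_i* = α_i.
NE contributions = (1.9, 4.8, 1.5, 3.5, 1); G = 12.7.
W^NE = (Σα)·G − ½Σα_i² = 12.7² − ½·42.15 = 140.215.
Planner sets c_i = Σα_j = 12.7 for every i, so G^SO = 5·12.7 = 63.5.
W^SO = (Σα)·G^SO − ½·5·(Σα)² = (5/2)·12.7² = 403.225.
Deadweight loss = W^SO − W^NE = 263.01.

263.01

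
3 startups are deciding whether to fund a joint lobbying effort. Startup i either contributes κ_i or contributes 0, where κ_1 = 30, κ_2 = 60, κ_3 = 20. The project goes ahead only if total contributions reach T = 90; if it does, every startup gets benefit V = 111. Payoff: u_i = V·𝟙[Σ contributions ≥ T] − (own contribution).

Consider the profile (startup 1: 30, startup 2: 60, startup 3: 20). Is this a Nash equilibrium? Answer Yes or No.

No

Total = 110 ≥ 90: provided.
Startup 1 (pledges 30, payoff 81): dropping to 0 → total 80, payoff 0. No gain.
Startup 2 (pledges 60, payoff 51): dropping to 0 → total 50, payoff 0. No gain.
Startup 3 (pledges 20, payoff 91): dropping to 0 → total 90, payoff 111. Profitable deviation.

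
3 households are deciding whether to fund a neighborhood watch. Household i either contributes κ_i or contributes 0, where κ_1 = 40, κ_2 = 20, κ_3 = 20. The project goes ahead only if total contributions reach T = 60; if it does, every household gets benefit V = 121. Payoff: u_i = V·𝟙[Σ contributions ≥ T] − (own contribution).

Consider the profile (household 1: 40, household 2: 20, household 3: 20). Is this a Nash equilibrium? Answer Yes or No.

No

Total = 80 ≥ 60: provided.
Household 1 (pledges 40, payoff 81): dropping to 0 → total 40, payoff 0. No gain.
Household 2 (pledges 20, payoff 101): dropping to 0 → total 60, payoff 121. Profitable deviation.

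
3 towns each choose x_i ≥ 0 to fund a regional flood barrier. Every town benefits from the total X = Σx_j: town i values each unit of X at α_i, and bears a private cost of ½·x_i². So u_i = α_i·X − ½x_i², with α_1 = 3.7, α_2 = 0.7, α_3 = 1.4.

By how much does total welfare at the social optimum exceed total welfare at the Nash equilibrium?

Town i's FOC: ∂u_i/∂x_i = α_i − x_i = 0, so x_i* = α_i.
NE contributions = (3.7, 0.7, 1.4); X = 5.8.
W^NE = (Σα)·X − ½Σα_i² = 5.8² − ½·16.14 = 25.57.
Planner sets x_i = Σα_j = 5.8 for every i, so X^SO = 3·5.8 = 17.4.
W^SO = (Σα)·X^SO − ½·3·(Σα)² = (3/2)·5.8² = 50.46.
Deadweight loss = W^SO − W^NE = 24.89.

24.89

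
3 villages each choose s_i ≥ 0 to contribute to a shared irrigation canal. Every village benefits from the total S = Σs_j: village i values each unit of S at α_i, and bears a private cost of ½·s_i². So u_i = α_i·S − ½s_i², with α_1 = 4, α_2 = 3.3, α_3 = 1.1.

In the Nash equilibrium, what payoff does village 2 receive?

Village i's FOC: ∂u_i/∂s_i = α_i − s_i = 0, so s_i* = α_i.
NE contributions = (4, 3.3, 1.1); S = 8.4.
u_2 = α_2·S − ½·(s_2)² = 3.3·8.4 − ½·3.3² = 22.275.

22.275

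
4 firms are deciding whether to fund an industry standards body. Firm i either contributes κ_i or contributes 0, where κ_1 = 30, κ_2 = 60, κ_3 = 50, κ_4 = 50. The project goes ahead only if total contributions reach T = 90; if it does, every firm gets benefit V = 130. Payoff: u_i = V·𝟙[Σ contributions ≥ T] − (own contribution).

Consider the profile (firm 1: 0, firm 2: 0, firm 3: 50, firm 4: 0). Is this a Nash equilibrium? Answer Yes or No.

No

Total = 50 < 90: not provided.
Firm 1 (pledges 0, payoff 0): pledging 30 → total 80, payoff -30. No gain.
Firm 2 (pledges 0, payoff 0): pledging 60 → total 110, payoff 70. Profitable deviation.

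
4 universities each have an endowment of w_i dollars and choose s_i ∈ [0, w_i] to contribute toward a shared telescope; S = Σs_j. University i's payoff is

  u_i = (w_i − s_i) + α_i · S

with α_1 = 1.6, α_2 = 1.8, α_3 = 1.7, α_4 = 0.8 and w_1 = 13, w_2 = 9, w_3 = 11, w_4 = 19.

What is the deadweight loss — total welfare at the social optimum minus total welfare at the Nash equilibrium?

93.1

∂u_i/∂s_i = α_i − 1, so university i contributes w_i if α_i > 1, else 0.
α_i > 1 for i ∈ {1, 2, 3}; NE contributions (13, 9, 11, 0), S = 33.
W^NE = Σw_i − S^NE + (Σα_i)·S^NE = 52 + 4.9·33 = 213.7.
Planner: ∂(Σu_j)/∂s_i = Σα_j − 1 = 4.9 > 0, so everyone contributes w_i; S^SO = 52, W^SO = 52 + 4.9·52 = 306.8.
Deadweight loss = 93.1.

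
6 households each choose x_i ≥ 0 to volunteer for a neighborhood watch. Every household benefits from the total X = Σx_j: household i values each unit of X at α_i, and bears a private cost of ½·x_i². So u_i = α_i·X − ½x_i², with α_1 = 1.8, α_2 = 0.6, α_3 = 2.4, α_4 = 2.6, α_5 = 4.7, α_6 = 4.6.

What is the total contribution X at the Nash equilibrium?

16.7

Household i's FOC: ∂u_i/∂x_i = α_i − x_i = 0, so x_i* = α_i.
NE contributions = (1.8, 0.6, 2.4, 2.6, 4.7, 4.6); X = 16.7.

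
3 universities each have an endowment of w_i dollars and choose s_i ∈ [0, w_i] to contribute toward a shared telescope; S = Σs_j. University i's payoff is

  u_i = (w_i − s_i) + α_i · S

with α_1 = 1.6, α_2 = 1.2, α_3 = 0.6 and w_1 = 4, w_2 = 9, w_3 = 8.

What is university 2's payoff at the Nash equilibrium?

∂u_i/∂s_i = α_i − 1, so university i contributes w_i if α_i > 1, else 0.
α_i > 1 for i ∈ {1, 2}; NE contributions (4, 9, 0), S = 13.
u_2 = (9 − 9) + 1.2·13 = 15.6.

15.6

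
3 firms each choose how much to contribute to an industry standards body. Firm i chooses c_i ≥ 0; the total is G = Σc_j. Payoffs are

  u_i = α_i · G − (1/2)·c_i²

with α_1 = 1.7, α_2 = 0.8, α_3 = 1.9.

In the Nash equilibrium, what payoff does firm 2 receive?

Firm i's FOC: ∂u_i/∂c_i = α_i − c_i = 0, so c_i* = α_i.
NE contributions = (1.7, 0.8, 1.9); G = 4.4.
u_2 = α_2·G − ½·(c_2)² = 0.8·4.4 − ½·0.8² = 3.2.

3.2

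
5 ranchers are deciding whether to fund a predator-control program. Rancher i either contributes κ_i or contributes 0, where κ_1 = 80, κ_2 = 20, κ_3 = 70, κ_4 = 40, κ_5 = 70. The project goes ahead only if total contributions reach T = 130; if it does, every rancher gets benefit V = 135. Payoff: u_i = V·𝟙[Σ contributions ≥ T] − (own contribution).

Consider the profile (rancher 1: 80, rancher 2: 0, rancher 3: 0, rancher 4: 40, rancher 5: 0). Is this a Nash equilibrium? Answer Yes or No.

No

Total = 120 < 130: not provided.
Rancher 1 (pledges 80, payoff -80): dropping to 0 → total 40, payoff 0. Profitable deviation.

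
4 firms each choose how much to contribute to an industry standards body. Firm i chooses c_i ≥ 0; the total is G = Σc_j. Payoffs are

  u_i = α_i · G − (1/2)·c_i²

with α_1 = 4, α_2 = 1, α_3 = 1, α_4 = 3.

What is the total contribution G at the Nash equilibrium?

9

Firm i's FOC: ∂u_i/∂c_i = α_i − c_i = 0, so c_i* = α_i.
NE contributions = (4, 1, 1, 3); G = 9.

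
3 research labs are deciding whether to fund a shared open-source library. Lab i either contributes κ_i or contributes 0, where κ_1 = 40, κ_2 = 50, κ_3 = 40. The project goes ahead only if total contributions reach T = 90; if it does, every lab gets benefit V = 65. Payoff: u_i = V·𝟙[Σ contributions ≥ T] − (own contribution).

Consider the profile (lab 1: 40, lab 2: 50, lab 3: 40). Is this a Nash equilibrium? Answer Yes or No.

Total = 130 ≥ 90: provided.
Lab 1 (pledges 40, payoff 25): dropping to 0 → total 90, payoff 65. Profitable deviation.

No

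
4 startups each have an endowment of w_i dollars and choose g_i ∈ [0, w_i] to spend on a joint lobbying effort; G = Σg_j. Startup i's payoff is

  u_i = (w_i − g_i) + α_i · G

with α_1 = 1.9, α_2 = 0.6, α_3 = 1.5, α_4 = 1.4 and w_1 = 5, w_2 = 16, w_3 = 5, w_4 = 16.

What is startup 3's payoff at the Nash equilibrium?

∂u_i/∂g_i = α_i − 1, so startup i contributes w_i if α_i > 1, else 0.
α_i > 1 for i ∈ {1, 3, 4}; NE contributions (5, 0, 5, 16), G = 26.
u_3 = (5 − 5) + 1.5·26 = 39.

39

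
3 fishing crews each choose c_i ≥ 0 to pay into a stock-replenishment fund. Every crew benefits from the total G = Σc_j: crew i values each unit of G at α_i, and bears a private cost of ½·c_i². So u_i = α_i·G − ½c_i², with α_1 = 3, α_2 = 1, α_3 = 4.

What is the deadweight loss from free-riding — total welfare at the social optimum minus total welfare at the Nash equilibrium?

45

Crew i's FOC: ∂u_i/∂c_i = α_i − c_i = 0, so c_i* = α_i.
NE contributions = (3, 1, 4); G = 8.
W^NE = (Σα)·G − ½Σα_i² = 8² − ½·26 = 51.
Planner sets c_i = Σα_j = 8 for every i, so G^SO = 3·8 = 24.
W^SO = (Σα)·G^SO − ½·3·(Σα)² = (3/2)·8² = 96.
Deadweight loss = W^SO − W^NE = 45.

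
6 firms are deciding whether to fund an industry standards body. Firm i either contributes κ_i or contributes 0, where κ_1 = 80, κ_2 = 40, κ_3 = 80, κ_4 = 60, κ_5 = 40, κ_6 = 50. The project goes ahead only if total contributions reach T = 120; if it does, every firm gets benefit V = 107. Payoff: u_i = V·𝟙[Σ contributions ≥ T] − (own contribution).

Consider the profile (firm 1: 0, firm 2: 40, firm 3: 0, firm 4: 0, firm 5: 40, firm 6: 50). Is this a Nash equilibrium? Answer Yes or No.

Total = 130 ≥ 120: provided.
Firm 1 (pledges 0, payoff 107): pledging 80 → total 210, payoff 27. No gain.
Firm 2 (pledges 40, payoff 67): dropping to 0 → total 90, payoff 0. No gain.
Firm 3 (pledges 0, payoff 107): pledging 80 → total 210, payoff 27. No gain.
Firm 4 (pledges 0, payoff 107): pledging 60 → total 190, payoff 47. No gain.
Firm 5 (pledges 40, payoff 67): dropping to 0 → total 90, payoff 0. No gain.
Firm 6 (pledges 50, payoff 57): dropping to 0 → total 80, payoff 0. No gain.

Yes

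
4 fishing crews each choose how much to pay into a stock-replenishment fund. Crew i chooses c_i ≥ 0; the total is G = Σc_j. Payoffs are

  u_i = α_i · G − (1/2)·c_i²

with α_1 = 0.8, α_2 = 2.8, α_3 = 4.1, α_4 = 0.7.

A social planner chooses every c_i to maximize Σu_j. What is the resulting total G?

Planner FOC: ∂(Σu_j)/∂c_i = (Σα_j) − c_i = 0, so c_i^SO = Σα_j = 8.4 for every i; G^SO = 33.6.

33.6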